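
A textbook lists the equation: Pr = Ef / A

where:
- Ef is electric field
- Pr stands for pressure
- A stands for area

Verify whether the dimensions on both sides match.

No

Ef (electric field) has dimensions [I^-1 L M T^-3].
Pr (pressure) has dimensions [L^-1 M T^-2].
A (area) has dimensions [L^2].

Left side: [L^-1 M T^-2]
Right side: [I^-1 L^-1 M T^-3]

The two sides have different dimensions, so the equation is NOT dimensionally consistent.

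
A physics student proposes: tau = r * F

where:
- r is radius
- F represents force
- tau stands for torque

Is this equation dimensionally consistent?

Yes

r (radius) has dimensions [L].
F (force) has dimensions [L M T^-2].
tau (torque) has dimensions [L^2 M T^-2].

Left side: [L^2 M T^-2]
Right side: [L^2 M T^-2]

Both sides have the same dimensions, so the equation is dimensionally consistent.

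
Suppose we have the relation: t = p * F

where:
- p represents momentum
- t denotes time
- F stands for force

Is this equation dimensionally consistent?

No

p (momentum) has dimensions [L M T^-1].
t (time) has dimensions [T].
F (force) has dimensions [L M T^-2].

Left side: [T]
Right side: [L^2 M^2 T^-3]

The two sides have different dimensions, so the equation is NOT dimensionally consistent.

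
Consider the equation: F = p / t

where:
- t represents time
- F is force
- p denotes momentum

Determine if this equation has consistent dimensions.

Yes

t (time) has dimensions [T].
F (force) has dimensions [L M T^-2].
p (momentum) has dimensions [L M T^-1].

Left side: [L M T^-2]
Right side: [L M T^-2]

Both sides have the same dimensions, so the equation is dimensionally consistent.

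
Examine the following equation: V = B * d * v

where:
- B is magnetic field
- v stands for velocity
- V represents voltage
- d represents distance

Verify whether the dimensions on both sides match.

Yes

B (magnetic field) has dimensions [I^-1 M T^-2].
v (velocity) has dimensions [L T^-1].
V (voltage) has dimensions [I^-1 L^2 M T^-3].
d (distance) has dimensions [L].

Left side: [I^-1 L^2 M T^-3]
Right side: [I^-1 L^2 M T^-3]

Both sides have the same dimensions, so the equation is dimensionally consistent.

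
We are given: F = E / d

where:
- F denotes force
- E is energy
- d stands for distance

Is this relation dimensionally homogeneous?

Yes

F (force) has dimensions [L M T^-2].
E (energy) has dimensions [L^2 M T^-2].
d (distance) has dimensions [L].

Left side: [L M T^-2]
Right side: [L M T^-2]

Both sides have the same dimensions, so the equation is dimensionally consistent.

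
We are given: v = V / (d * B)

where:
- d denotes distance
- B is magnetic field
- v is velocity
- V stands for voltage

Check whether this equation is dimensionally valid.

Yes

d (distance) has dimensions [L].
B (magnetic field) has dimensions [I^-1 M T^-2].
v (velocity) has dimensions [L T^-1].
V (voltage) has dimensions [I^-1 L^2 M T^-3].

Left side: [L T^-1]
Right side: [L T^-1]

Both sides have the same dimensions, so the equation is dimensionally consistent.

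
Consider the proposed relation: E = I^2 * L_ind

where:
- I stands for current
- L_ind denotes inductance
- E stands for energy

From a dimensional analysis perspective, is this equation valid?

Yes

I (current) has dimensions [I].
L_ind (inductance) has dimensions [I^-2 L^2 M T^-2].
E (energy) has dimensions [L^2 M T^-2].

Left side: [L^2 M T^-2]
Right side: [L^2 M T^-2]

Both sides have the same dimensions, so the equation is dimensionally consistent.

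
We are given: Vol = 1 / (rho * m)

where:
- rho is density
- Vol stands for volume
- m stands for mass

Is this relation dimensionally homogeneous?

No

rho (density) has dimensions [L^-3 M].
Vol (volume) has dimensions [L^3].
m (mass) has dimensions [M].

Left side: [L^3]
Right side: [L^3 M^-2]

The two sides have different dimensions, so the equation is NOT dimensionally consistent.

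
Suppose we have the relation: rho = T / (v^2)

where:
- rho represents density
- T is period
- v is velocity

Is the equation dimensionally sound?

No

rho (density) has dimensions [L^-3 M].
T (period) has dimensions [T].
v (velocity) has dimensions [L T^-1].

Left side: [L^-3 M]
Right side: [L^-2 T^3]

The two sides have different dimensions, so the equation is NOT dimensionally consistent.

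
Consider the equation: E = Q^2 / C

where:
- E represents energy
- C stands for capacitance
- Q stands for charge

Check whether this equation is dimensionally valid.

Yes

E (energy) has dimensions [L^2 M T^-2].
C (capacitance) has dimensions [I^2 L^-2 M^-1 T^4].
Q (charge) has dimensions [I T].

Left side: [L^2 M T^-2]
Right side: [L^2 M T^-2]

Both sides have the same dimensions, so the equation is dimensionally consistent.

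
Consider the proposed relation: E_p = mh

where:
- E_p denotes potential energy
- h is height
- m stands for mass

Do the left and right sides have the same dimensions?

No

E_p (potential energy) has dimensions [L^2 M T^-2].
h (height) has dimensions [L].
m (mass) has dimensions [M].

Left side: [L^2 M T^-2]
Right side: [L M]

The two sides have different dimensions, so the equation is NOT dimensionally consistent.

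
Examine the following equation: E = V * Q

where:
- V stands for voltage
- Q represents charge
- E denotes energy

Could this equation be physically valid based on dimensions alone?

Yes

V (voltage) has dimensions [I^-1 L^2 M T^-3].
Q (charge) has dimensions [I T].
E (energy) has dimensions [L^2 M T^-2].

Left side: [L^2 M T^-2]
Right side: [L^2 M T^-2]

Both sides have the same dimensions, so the equation is dimensionally consistent.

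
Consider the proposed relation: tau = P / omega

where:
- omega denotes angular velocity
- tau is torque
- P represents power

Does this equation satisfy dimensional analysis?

Yes

omega (angular velocity) has dimensions [T^-1].
tau (torque) has dimensions [L^2 M T^-2].
P (power) has dimensions [L^2 M T^-3].

Left side: [L^2 M T^-2]
Right side: [L^2 M T^-2]

Both sides have the same dimensions, so the equation is dimensionally consistent.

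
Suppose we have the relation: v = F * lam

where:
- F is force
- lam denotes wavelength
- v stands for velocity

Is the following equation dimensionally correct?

No

F (force) has dimensions [L M T^-2].
lam (wavelength) has dimensions [L].
v (velocity) has dimensions [L T^-1].

Left side: [L T^-1]
Right side: [L^2 M T^-2]

The two sides have different dimensions, so the equation is NOT dimensionally consistent.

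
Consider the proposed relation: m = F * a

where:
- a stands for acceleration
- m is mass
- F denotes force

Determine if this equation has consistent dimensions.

No

a (acceleration) has dimensions [L T^-2].
m (mass) has dimensions [M].
F (force) has dimensions [L M T^-2].

Left side: [M]
Right side: [L^2 M T^-4]

The two sides have different dimensions, so the equation is NOT dimensionally consistent.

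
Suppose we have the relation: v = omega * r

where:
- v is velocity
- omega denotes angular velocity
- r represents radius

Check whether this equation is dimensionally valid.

Yes

v (velocity) has dimensions [L T^-1].
omega (angular velocity) has dimensions [T^-1].
r (radius) has dimensions [L].

Left side: [L T^-1]
Right side: [L T^-1]

Both sides have the same dimensions, so the equation is dimensionally consistent.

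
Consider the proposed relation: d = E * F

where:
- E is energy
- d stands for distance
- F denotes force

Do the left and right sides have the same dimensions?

No

E (energy) has dimensions [L^2 M T^-2].
d (distance) has dimensions [L].
F (force) has dimensions [L M T^-2].

Left side: [L]
Right side: [L^3 M^2 T^-4]

The two sides have different dimensions, so the equation is NOT dimensionally consistent.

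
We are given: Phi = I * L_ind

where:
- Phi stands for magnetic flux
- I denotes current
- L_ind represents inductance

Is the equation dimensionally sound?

Yes

Phi (magnetic flux) has dimensions [I^-1 L^2 M T^-2].
I (current) has dimensions [I].
L_ind (inductance) has dimensions [I^-2 L^2 M T^-2].

Left side: [I^-1 L^2 M T^-2]
Right side: [I^-1 L^2 M T^-2]

Both sides have the same dimensions, so the equation is dimensionally consistent.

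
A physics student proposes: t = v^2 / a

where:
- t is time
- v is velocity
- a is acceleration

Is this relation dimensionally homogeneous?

No

t (time) has dimensions [T].
v (velocity) has dimensions [L T^-1].
a (acceleration) has dimensions [L T^-2].

Left side: [T]
Right side: [L]

The two sides have different dimensions, so the equation is NOT dimensionally consistent.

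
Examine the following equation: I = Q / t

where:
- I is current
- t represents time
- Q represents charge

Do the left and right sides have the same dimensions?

Yes

I (current) has dimensions [I].
t (time) has dimensions [T].
Q (charge) has dimensions [I T].

Left side: [I]
Right side: [I]

Both sides have the same dimensions, so the equation is dimensionally consistent.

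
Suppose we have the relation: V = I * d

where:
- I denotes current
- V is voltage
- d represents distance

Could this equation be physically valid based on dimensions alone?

No

I (current) has dimensions [I].
V (voltage) has dimensions [I^-1 L^2 M T^-3].
d (distance) has dimensions [L].

Left side: [I^-1 L^2 M T^-3]
Right side: [I L]

The two sides have different dimensions, so the equation is NOT dimensionally consistent.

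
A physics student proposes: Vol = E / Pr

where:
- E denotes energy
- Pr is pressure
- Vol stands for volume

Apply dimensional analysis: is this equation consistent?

Yes

E (energy) has dimensions [L^2 M T^-2].
Pr (pressure) has dimensions [L^-1 M T^-2].
Vol (volume) has dimensions [L^3].

Left side: [L^3]
Right side: [L^3]

Both sides have the same dimensions, so the equation is dimensionally consistent.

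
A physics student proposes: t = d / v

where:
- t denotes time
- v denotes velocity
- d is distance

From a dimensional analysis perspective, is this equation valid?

Yes

t (time) has dimensions [T].
v (velocity) has dimensions [L T^-1].
d (distance) has dimensions [L].

Left side: [T]
Right side: [T]

Both sides have the same dimensions, so the equation is dimensionally consistent.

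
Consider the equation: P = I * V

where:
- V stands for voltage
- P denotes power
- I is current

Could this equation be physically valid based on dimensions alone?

Yes

V (voltage) has dimensions [I^-1 L^2 M T^-3].
P (power) has dimensions [L^2 M T^-3].
I (current) has dimensions [I].

Left side: [L^2 M T^-3]
Right side: [L^2 M T^-3]

Both sides have the same dimensions, so the equation is dimensionally consistent.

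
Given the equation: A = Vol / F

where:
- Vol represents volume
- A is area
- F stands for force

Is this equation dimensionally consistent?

No

Vol (volume) has dimensions [L^3].
A (area) has dimensions [L^2].
F (force) has dimensions [L M T^-2].

Left side: [L^2]
Right side: [L^2 M^-1 T^2]

The two sides have different dimensions, so the equation is NOT dimensionally consistent.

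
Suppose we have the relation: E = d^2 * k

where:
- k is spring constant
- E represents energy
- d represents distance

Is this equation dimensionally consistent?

Yes

k (spring constant) has dimensions [M T^-2].
E (energy) has dimensions [L^2 M T^-2].
d (distance) has dimensions [L].

Left side: [L^2 M T^-2]
Right side: [L^2 M T^-2]

Both sides have the same dimensions, so the equation is dimensionally consistent.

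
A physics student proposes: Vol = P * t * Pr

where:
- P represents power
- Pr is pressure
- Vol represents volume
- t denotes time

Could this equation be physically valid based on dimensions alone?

No

P (power) has dimensions [L^2 M T^-3].
Pr (pressure) has dimensions [L^-1 M T^-2].
Vol (volume) has dimensions [L^3].
t (time) has dimensions [T].

Left side: [L^3]
Right side: [L M^2 T^-4]

The two sides have different dimensions, so the equation is NOT dimensionally consistent.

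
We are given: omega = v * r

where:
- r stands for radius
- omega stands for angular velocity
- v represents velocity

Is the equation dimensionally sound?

No

r (radius) has dimensions [L].
omega (angular velocity) has dimensions [T^-1].
v (velocity) has dimensions [L T^-1].

Left side: [T^-1]
Right side: [L^2 T^-1]

The two sides have different dimensions, so the equation is NOT dimensionally consistent.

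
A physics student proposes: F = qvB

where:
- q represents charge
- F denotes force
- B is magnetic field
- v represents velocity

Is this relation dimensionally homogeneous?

Yes

q (charge) has dimensions [I T].
F (force) has dimensions [L M T^-2].
B (magnetic field) has dimensions [I^-1 M T^-2].
v (velocity) has dimensions [L T^-1].

Left side: [L M T^-2]
Right side: [L M T^-2]

Both sides have the same dimensions, so the equation is dimensionally consistent.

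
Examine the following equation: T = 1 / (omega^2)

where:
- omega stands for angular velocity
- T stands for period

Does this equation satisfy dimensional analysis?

No

omega (angular velocity) has dimensions [T^-1].
T (period) has dimensions [T].

Left side: [T]
Right side: [T^2]

The two sides have different dimensions, so the equation is NOT dimensionally consistent.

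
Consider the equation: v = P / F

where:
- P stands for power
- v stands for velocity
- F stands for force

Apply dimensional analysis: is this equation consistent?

Yes

P (power) has dimensions [L^2 M T^-3].
v (velocity) has dimensions [L T^-1].
F (force) has dimensions [L M T^-2].

Left side: [L T^-1]
Right side: [L T^-1]

Both sides have the same dimensions, so the equation is dimensionally consistent.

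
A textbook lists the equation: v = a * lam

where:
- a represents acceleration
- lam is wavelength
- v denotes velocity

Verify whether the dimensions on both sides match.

No

a (acceleration) has dimensions [L T^-2].
lam (wavelength) has dimensions [L].
v (velocity) has dimensions [L T^-1].

Left side: [L T^-1]
Right side: [L^2 T^-2]

The two sides have different dimensions, so the equation is NOT dimensionally consistent.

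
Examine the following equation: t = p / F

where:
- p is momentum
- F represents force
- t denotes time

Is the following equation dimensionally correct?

Yes

p (momentum) has dimensions [L M T^-1].
F (force) has dimensions [L M T^-2].
t (time) has dimensions [T].

Left side: [T]
Right side: [T]

Both sides have the same dimensions, so the equation is dimensionally consistent.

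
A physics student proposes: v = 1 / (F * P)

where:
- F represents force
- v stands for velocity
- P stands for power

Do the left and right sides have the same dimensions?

No

F (force) has dimensions [L M T^-2].
v (velocity) has dimensions [L T^-1].
P (power) has dimensions [L^2 M T^-3].

Left side: [L T^-1]
Right side: [L^-3 M^-2 T^5]

The two sides have different dimensions, so the equation is NOT dimensionally consistent.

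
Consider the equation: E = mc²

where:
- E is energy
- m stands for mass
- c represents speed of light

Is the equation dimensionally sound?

Yes

E (energy) has dimensions [L^2 M T^-2].
m (mass) has dimensions [M].
c (speed of light) has dimensions [L T^-1].

Left side: [L^2 M T^-2]
Right side: [L^2 M T^-2]

Both sides have the same dimensions, so the equation is dimensionally consistent.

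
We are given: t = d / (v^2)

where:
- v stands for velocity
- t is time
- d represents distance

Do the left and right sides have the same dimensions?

No

v (velocity) has dimensions [L T^-1].
t (time) has dimensions [T].
d (distance) has dimensions [L].

Left side: [T]
Right side: [L^-1 T^2]

The two sides have different dimensions, so the equation is NOT dimensionally consistent.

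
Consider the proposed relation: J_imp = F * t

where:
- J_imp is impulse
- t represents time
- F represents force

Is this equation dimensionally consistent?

Yes

J_imp (impulse) has dimensions [L M T^-1].
t (time) has dimensions [T].
F (force) has dimensions [L M T^-2].

Left side: [L M T^-1]
Right side: [L M T^-1]

Both sides have the same dimensions, so the equation is dimensionally consistent.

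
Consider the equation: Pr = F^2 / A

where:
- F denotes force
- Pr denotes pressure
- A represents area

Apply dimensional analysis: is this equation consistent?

No

F (force) has dimensions [L M T^-2].
Pr (pressure) has dimensions [L^-1 M T^-2].
A (area) has dimensions [L^2].

Left side: [L^-1 M T^-2]
Right side: [M^2 T^-4]

The two sides have different dimensions, so the equation is NOT dimensionally consistent.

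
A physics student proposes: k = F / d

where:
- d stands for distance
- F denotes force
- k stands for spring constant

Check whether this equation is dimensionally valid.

Yes

d (distance) has dimensions [L].
F (force) has dimensions [L M T^-2].
k (spring constant) has dimensions [M T^-2].

Left side: [M T^-2]
Right side: [M T^-2]

Both sides have the same dimensions, so the equation is dimensionally consistent.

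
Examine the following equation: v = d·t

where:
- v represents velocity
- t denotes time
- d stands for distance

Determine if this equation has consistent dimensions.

No

v (velocity) has dimensions [L T^-1].
t (time) has dimensions [T].
d (distance) has dimensions [L].

Left side: [L T^-1]
Right side: [L T]

The two sides have different dimensions, so the equation is NOT dimensionally consistent.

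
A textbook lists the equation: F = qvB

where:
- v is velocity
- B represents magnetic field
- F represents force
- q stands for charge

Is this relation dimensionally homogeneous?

Yes

v (velocity) has dimensions [L T^-1].
B (magnetic field) has dimensions [I^-1 M T^-2].
F (force) has dimensions [L M T^-2].
q (charge) has dimensions [I T].

Left side: [L M T^-2]
Right side: [L M T^-2]

Both sides have the same dimensions, so the equation is dimensionally consistent.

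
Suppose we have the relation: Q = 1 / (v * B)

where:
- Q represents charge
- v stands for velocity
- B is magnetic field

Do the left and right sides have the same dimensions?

No

Q (charge) has dimensions [I T].
v (velocity) has dimensions [L T^-1].
B (magnetic field) has dimensions [I^-1 M T^-2].

Left side: [I T]
Right side: [I L^-1 M^-1 T^3]

The two sides have different dimensions, so the equation is NOT dimensionally consistent.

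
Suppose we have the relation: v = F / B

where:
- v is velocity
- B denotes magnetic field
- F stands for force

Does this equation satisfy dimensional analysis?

No

v (velocity) has dimensions [L T^-1].
B (magnetic field) has dimensions [I^-1 M T^-2].
F (force) has dimensions [L M T^-2].

Left side: [L T^-1]
Right side: [I L]

The two sides have different dimensions, so the equation is NOT dimensionally consistent.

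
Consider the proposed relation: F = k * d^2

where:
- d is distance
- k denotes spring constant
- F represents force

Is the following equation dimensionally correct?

No

d (distance) has dimensions [L].
k (spring constant) has dimensions [M T^-2].
F (force) has dimensions [L M T^-2].

Left side: [L M T^-2]
Right side: [L^2 M T^-2]

The two sides have different dimensions, so the equation is NOT dimensionally consistent.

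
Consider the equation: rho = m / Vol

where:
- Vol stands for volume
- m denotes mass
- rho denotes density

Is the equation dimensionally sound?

Yes

Vol (volume) has dimensions [L^3].
m (mass) has dimensions [M].
rho (density) has dimensions [L^-3 M].

Left side: [L^-3 M]
Right side: [L^-3 M]

Both sides have the same dimensions, so the equation is dimensionally consistent.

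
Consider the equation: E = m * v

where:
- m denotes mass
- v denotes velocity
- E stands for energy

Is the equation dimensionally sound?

No

m (mass) has dimensions [M].
v (velocity) has dimensions [L T^-1].
E (energy) has dimensions [L^2 M T^-2].

Left side: [L^2 M T^-2]
Right side: [L M T^-1]

The two sides have different dimensions, so the equation is NOT dimensionally consistent.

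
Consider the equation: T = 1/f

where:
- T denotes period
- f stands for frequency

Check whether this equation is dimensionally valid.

Yes

T (period) has dimensions [T].
f (frequency) has dimensions [T^-1].

Left side: [T]
Right side: [T]

Both sides have the same dimensions, so the equation is dimensionally consistent.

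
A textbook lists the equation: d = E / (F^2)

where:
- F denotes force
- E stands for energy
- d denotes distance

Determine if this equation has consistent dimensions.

No

F (force) has dimensions [L M T^-2].
E (energy) has dimensions [L^2 M T^-2].
d (distance) has dimensions [L].

Left side: [L]
Right side: [M^-1 T^2]

The two sides have different dimensions, so the equation is NOT dimensionally consistent.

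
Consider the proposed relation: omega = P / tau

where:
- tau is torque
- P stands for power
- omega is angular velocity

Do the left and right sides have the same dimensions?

Yes

tau (torque) has dimensions [L^2 M T^-2].
P (power) has dimensions [L^2 M T^-3].
omega (angular velocity) has dimensions [T^-1].

Left side: [T^-1]
Right side: [T^-1]

Both sides have the same dimensions, so the equation is dimensionally consistent.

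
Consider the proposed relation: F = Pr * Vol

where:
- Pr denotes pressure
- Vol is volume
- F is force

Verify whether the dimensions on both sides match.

No

Pr (pressure) has dimensions [L^-1 M T^-2].
Vol (volume) has dimensions [L^3].
F (force) has dimensions [L M T^-2].

Left side: [L M T^-2]
Right side: [L^2 M T^-2]

The two sides have different dimensions, so the equation is NOT dimensionally consistent.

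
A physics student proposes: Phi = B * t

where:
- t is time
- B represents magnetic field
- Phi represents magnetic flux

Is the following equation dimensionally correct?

No

t (time) has dimensions [T].
B (magnetic field) has dimensions [I^-1 M T^-2].
Phi (magnetic flux) has dimensions [I^-1 L^2 M T^-2].

Left side: [I^-1 L^2 M T^-2]
Right side: [I^-1 M T^-1]

The two sides have different dimensions, so the equation is NOT dimensionally consistent.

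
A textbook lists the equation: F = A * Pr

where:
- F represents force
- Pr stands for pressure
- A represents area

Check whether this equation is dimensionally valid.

Yes

F (force) has dimensions [L M T^-2].
Pr (pressure) has dimensions [L^-1 M T^-2].
A (area) has dimensions [L^2].

Left side: [L M T^-2]
Right side: [L M T^-2]

Both sides have the same dimensions, so the equation is dimensionally consistent.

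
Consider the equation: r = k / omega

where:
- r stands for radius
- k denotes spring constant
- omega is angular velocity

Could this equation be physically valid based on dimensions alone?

No

r (radius) has dimensions [L].
k (spring constant) has dimensions [M T^-2].
omega (angular velocity) has dimensions [T^-1].

Left side: [L]
Right side: [M T^-1]

The two sides have different dimensions, so the equation is NOT dimensionally consistent.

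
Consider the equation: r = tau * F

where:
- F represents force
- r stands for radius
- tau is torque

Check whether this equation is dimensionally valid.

No

F (force) has dimensions [L M T^-2].
r (radius) has dimensions [L].
tau (torque) has dimensions [L^2 M T^-2].

Left side: [L]
Right side: [L^3 M^2 T^-4]

The two sides have different dimensions, so the equation is NOT dimensionally consistent.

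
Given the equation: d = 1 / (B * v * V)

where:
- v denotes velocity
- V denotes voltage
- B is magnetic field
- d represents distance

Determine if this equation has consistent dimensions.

No

v (velocity) has dimensions [L T^-1].
V (voltage) has dimensions [I^-1 L^2 M T^-3].
B (magnetic field) has dimensions [I^-1 M T^-2].
d (distance) has dimensions [L].

Left side: [L]
Right side: [I^2 L^-3 M^-2 T^6]

The two sides have different dimensions, so the equation is NOT dimensionally consistent.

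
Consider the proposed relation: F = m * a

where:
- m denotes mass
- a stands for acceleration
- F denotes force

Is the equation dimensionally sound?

Yes

m (mass) has dimensions [M].
a (acceleration) has dimensions [L T^-2].
F (force) has dimensions [L M T^-2].

Left side: [L M T^-2]
Right side: [L M T^-2]

Both sides have the same dimensions, so the equation is dimensionally consistent.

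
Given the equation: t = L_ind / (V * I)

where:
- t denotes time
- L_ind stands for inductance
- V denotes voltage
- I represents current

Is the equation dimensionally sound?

No

t (time) has dimensions [T].
L_ind (inductance) has dimensions [I^-2 L^2 M T^-2].
V (voltage) has dimensions [I^-1 L^2 M T^-3].
I (current) has dimensions [I].

Left side: [T]
Right side: [I^-2 T]

The two sides have different dimensions, so the equation is NOT dimensionally consistent.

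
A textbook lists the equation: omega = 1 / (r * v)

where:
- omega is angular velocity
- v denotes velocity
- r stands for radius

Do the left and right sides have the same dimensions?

No

omega (angular velocity) has dimensions [T^-1].
v (velocity) has dimensions [L T^-1].
r (radius) has dimensions [L].

Left side: [T^-1]
Right side: [L^-2 T]

The two sides have different dimensions, so the equation is NOT dimensionally consistent.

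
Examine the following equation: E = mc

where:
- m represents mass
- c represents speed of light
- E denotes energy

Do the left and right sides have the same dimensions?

No

m (mass) has dimensions [M].
c (speed of light) has dimensions [L T^-1].
E (energy) has dimensions [L^2 M T^-2].

Left side: [L^2 M T^-2]
Right side: [L M T^-1]

The two sides have different dimensions, so the equation is NOT dimensionally consistent.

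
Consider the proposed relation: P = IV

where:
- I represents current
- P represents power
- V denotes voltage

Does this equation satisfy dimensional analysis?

Yes

I (current) has dimensions [I].
P (power) has dimensions [L^2 M T^-3].
V (voltage) has dimensions [I^-1 L^2 M T^-3].

Left side: [L^2 M T^-3]
Right side: [L^2 M T^-3]

Both sides have the same dimensions, so the equation is dimensionally consistent.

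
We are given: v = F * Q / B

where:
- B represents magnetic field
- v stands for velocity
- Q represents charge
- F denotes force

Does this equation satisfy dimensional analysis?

No

B (magnetic field) has dimensions [I^-1 M T^-2].
v (velocity) has dimensions [L T^-1].
Q (charge) has dimensions [I T].
F (force) has dimensions [L M T^-2].

Left side: [L T^-1]
Right side: [I^2 L T]

The two sides have different dimensions, so the equation is NOT dimensionally consistent.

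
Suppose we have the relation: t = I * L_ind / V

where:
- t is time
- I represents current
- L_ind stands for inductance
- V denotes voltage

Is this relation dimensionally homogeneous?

Yes

t (time) has dimensions [T].
I (current) has dimensions [I].
L_ind (inductance) has dimensions [I^-2 L^2 M T^-2].
V (voltage) has dimensions [I^-1 L^2 M T^-3].

Left side: [T]
Right side: [T]

Both sides have the same dimensions, so the equation is dimensionally consistent.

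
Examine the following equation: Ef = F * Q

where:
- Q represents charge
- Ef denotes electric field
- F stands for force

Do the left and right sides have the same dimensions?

No

Q (charge) has dimensions [I T].
Ef (electric field) has dimensions [I^-1 L M T^-3].
F (force) has dimensions [L M T^-2].

Left side: [I^-1 L M T^-3]
Right side: [I L M T^-1]

The two sides have different dimensions, so the equation is NOT dimensionally consistent.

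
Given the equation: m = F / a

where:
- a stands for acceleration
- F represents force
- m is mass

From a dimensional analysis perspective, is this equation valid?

Yes

a (acceleration) has dimensions [L T^-2].
F (force) has dimensions [L M T^-2].
m (mass) has dimensions [M].

Left side: [M]
Right side: [M]

Both sides have the same dimensions, so the equation is dimensionally consistent.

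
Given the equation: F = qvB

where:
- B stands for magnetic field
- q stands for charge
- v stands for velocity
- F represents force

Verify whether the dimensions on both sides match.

Yes

B (magnetic field) has dimensions [I^-1 M T^-2].
q (charge) has dimensions [I T].
v (velocity) has dimensions [L T^-1].
F (force) has dimensions [L M T^-2].

Left side: [L M T^-2]
Right side: [L M T^-2]

Both sides have the same dimensions, so the equation is dimensionally consistent.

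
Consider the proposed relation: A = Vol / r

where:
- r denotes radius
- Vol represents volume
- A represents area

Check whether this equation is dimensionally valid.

Yes

r (radius) has dimensions [L].
Vol (volume) has dimensions [L^3].
A (area) has dimensions [L^2].

Left side: [L^2]
Right side: [L^2]

Both sides have the same dimensions, so the equation is dimensionally consistent.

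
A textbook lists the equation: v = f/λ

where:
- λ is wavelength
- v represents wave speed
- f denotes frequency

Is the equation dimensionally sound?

No

λ (wavelength) has dimensions [L].
v (wave speed) has dimensions [L T^-1].
f (frequency) has dimensions [T^-1].

Left side: [L T^-1]
Right side: [L^-1 T^-1]

The two sides have different dimensions, so the equation is NOT dimensionally consistent.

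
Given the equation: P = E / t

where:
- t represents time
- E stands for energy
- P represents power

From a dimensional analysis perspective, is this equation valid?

Yes

t (time) has dimensions [T].
E (energy) has dimensions [L^2 M T^-2].
P (power) has dimensions [L^2 M T^-3].

Left side: [L^2 M T^-3]
Right side: [L^2 M T^-3]

Both sides have the same dimensions, so the equation is dimensionally consistent.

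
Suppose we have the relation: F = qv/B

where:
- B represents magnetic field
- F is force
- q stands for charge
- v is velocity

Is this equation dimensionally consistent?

No

B (magnetic field) has dimensions [I^-1 M T^-2].
F (force) has dimensions [L M T^-2].
q (charge) has dimensions [I T].
v (velocity) has dimensions [L T^-1].

Left side: [L M T^-2]
Right side: [I^2 L M^-1 T^2]

The two sides have different dimensions, so the equation is NOT dimensionally consistent.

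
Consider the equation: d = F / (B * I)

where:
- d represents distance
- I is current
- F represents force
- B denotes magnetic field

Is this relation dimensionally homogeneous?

Yes

d (distance) has dimensions [L].
I (current) has dimensions [I].
F (force) has dimensions [L M T^-2].
B (magnetic field) has dimensions [I^-1 M T^-2].

Left side: [L]
Right side: [L]

Both sides have the same dimensions, so the equation is dimensionally consistent.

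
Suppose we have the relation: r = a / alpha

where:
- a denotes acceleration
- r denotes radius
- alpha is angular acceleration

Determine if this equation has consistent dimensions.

Yes

a (acceleration) has dimensions [L T^-2].
r (radius) has dimensions [L].
alpha (angular acceleration) has dimensions [T^-2].

Left side: [L]
Right side: [L]

Both sides have the same dimensions, so the equation is dimensionally consistent.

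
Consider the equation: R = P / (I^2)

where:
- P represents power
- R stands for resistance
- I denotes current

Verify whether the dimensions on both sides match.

Yes

P (power) has dimensions [L^2 M T^-3].
R (resistance) has dimensions [I^-2 L^2 M T^-3].
I (current) has dimensions [I].

Left side: [I^-2 L^2 M T^-3]
Right side: [I^-2 L^2 M T^-3]

Both sides have the same dimensions, so the equation is dimensionally consistent.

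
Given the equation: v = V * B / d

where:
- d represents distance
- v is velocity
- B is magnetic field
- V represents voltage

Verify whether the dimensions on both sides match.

No

d (distance) has dimensions [L].
v (velocity) has dimensions [L T^-1].
B (magnetic field) has dimensions [I^-1 M T^-2].
V (voltage) has dimensions [I^-1 L^2 M T^-3].

Left side: [L T^-1]
Right side: [I^-2 L M^2 T^-5]

The two sides have different dimensions, so the equation is NOT dimensionally consistent.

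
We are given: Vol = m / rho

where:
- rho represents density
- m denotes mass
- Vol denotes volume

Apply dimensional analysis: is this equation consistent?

Yes

rho (density) has dimensions [L^-3 M].
m (mass) has dimensions [M].
Vol (volume) has dimensions [L^3].

Left side: [L^3]
Right side: [L^3]

Both sides have the same dimensions, so the equation is dimensionally consistent.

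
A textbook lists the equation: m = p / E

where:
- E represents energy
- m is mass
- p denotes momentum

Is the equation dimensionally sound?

No

E (energy) has dimensions [L^2 M T^-2].
m (mass) has dimensions [M].
p (momentum) has dimensions [L M T^-1].

Left side: [M]
Right side: [L^-1 T]

The two sides have different dimensions, so the equation is NOT dimensionally consistent.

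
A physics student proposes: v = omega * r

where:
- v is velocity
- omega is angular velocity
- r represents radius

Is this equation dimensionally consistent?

Yes

v (velocity) has dimensions [L T^-1].
omega (angular velocity) has dimensions [T^-1].
r (radius) has dimensions [L].

Left side: [L T^-1]
Right side: [L T^-1]

Both sides have the same dimensions, so the equation is dimensionally consistent.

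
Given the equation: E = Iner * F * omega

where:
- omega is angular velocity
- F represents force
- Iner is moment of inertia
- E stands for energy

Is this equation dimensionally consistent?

No

omega (angular velocity) has dimensions [T^-1].
F (force) has dimensions [L M T^-2].
Iner (moment of inertia) has dimensions [L^2 M].
E (energy) has dimensions [L^2 M T^-2].

Left side: [L^2 M T^-2]
Right side: [L^3 M^2 T^-3]

The two sides have different dimensions, so the equation is NOT dimensionally consistent.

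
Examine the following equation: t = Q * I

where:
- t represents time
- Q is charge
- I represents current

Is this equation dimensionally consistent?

No

t (time) has dimensions [T].
Q (charge) has dimensions [I T].
I (current) has dimensions [I].

Left side: [T]
Right side: [I^2 T]

The two sides have different dimensions, so the equation is NOT dimensionally consistent.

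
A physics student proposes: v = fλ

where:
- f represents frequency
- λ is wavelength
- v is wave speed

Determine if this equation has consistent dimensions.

Yes

f (frequency) has dimensions [T^-1].
λ (wavelength) has dimensions [L].
v (wave speed) has dimensions [L T^-1].

Left side: [L T^-1]
Right side: [L T^-1]

Both sides have the same dimensions, so the equation is dimensionally consistent.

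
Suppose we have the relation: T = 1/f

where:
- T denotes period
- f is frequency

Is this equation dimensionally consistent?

Yes

T (period) has dimensions [T].
f (frequency) has dimensions [T^-1].

Left side: [T]
Right side: [T]

Both sides have the same dimensions, so the equation is dimensionally consistent.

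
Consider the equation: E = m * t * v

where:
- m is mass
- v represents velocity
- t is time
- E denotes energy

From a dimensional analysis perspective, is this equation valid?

No

m (mass) has dimensions [M].
v (velocity) has dimensions [L T^-1].
t (time) has dimensions [T].
E (energy) has dimensions [L^2 M T^-2].

Left side: [L^2 M T^-2]
Right side: [L M]

The two sides have different dimensions, so the equation is NOT dimensionally consistent.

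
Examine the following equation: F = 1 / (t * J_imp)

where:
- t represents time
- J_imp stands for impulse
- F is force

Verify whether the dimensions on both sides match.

No

t (time) has dimensions [T].
J_imp (impulse) has dimensions [L M T^-1].
F (force) has dimensions [L M T^-2].

Left side: [L M T^-2]
Right side: [L^-1 M^-1]

The two sides have different dimensions, so the equation is NOT dimensionally consistent.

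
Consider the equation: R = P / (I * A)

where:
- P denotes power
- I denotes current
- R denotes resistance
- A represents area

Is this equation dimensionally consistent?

No

P (power) has dimensions [L^2 M T^-3].
I (current) has dimensions [I].
R (resistance) has dimensions [I^-2 L^2 M T^-3].
A (area) has dimensions [L^2].

Left side: [I^-2 L^2 M T^-3]
Right side: [I^-1 M T^-3]

The two sides have different dimensions, so the equation is NOT dimensionally consistent.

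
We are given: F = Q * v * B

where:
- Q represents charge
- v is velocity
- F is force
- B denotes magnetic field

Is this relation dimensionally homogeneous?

Yes

Q (charge) has dimensions [I T].
v (velocity) has dimensions [L T^-1].
F (force) has dimensions [L M T^-2].
B (magnetic field) has dimensions [I^-1 M T^-2].

Left side: [L M T^-2]
Right side: [L M T^-2]

Both sides have the same dimensions, so the equation is dimensionally consistent.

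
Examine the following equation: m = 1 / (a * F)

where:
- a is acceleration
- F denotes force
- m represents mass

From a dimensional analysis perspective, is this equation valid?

No

a (acceleration) has dimensions [L T^-2].
F (force) has dimensions [L M T^-2].
m (mass) has dimensions [M].

Left side: [M]
Right side: [L^-2 M^-1 T^4]

The two sides have different dimensions, so the equation is NOT dimensionally consistent.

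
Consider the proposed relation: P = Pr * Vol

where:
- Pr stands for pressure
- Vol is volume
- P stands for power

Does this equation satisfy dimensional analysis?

No

Pr (pressure) has dimensions [L^-1 M T^-2].
Vol (volume) has dimensions [L^3].
P (power) has dimensions [L^2 M T^-3].

Left side: [L^2 M T^-3]
Right side: [L^2 M T^-2]

The two sides have different dimensions, so the equation is NOT dimensionally consistent.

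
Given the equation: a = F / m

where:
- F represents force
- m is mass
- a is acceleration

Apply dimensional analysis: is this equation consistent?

Yes

F (force) has dimensions [L M T^-2].
m (mass) has dimensions [M].
a (acceleration) has dimensions [L T^-2].

Left side: [L T^-2]
Right side: [L T^-2]

Both sides have the same dimensions, so the equation is dimensionally consistent.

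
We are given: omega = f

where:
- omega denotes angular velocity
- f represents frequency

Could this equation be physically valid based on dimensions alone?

Yes

omega (angular velocity) has dimensions [T^-1].
f (frequency) has dimensions [T^-1].

Left side: [T^-1]
Right side: [T^-1]

Both sides have the same dimensions, so the equation is dimensionally consistent.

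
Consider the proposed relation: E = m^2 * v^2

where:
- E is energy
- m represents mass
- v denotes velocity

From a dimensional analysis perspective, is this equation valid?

No

E (energy) has dimensions [L^2 M T^-2].
m (mass) has dimensions [M].
v (velocity) has dimensions [L T^-1].

Left side: [L^2 M T^-2]
Right side: [L^2 M^2 T^-2]

The two sides have different dimensions, so the equation is NOT dimensionally consistent.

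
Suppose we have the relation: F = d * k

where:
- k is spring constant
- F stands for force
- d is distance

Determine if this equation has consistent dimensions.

Yes

k (spring constant) has dimensions [M T^-2].
F (force) has dimensions [L M T^-2].
d (distance) has dimensions [L].

Left side: [L M T^-2]
Right side: [L M T^-2]

Both sides have the same dimensions, so the equation is dimensionally consistent.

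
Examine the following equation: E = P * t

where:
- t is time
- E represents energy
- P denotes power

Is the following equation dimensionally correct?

Yes

t (time) has dimensions [T].
E (energy) has dimensions [L^2 M T^-2].
P (power) has dimensions [L^2 M T^-3].

Left side: [L^2 M T^-2]
Right side: [L^2 M T^-2]

Both sides have the same dimensions, so the equation is dimensionally consistent.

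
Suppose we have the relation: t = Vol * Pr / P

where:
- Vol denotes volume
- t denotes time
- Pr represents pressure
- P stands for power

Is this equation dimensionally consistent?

Yes

Vol (volume) has dimensions [L^3].
t (time) has dimensions [T].
Pr (pressure) has dimensions [L^-1 M T^-2].
P (power) has dimensions [L^2 M T^-3].

Left side: [T]
Right side: [T]

Both sides have the same dimensions, so the equation is dimensionally consistent.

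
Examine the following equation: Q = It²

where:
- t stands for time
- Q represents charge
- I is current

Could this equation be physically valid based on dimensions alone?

No

t (time) has dimensions [T].
Q (charge) has dimensions [I T].
I (current) has dimensions [I].

Left side: [I T]
Right side: [I T^2]

The two sides have different dimensions, so the equation is NOT dimensionally consistent.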